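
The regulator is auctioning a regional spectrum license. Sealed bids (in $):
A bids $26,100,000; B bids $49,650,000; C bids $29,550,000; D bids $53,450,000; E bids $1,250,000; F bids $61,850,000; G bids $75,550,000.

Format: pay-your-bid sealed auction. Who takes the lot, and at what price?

Pay-your-bid sealed auction: the highest bidder wins and pays their own bid.
Bids in order: 75,550,000 (G) > 61,850,000 (F) > 53,450,000 (D) > 49,650,000 (B) > 29,550,000 (C) > 26,100,000 (A) > …
First-price: G pays what they bid, $75,550,000.

G pays $75,550,000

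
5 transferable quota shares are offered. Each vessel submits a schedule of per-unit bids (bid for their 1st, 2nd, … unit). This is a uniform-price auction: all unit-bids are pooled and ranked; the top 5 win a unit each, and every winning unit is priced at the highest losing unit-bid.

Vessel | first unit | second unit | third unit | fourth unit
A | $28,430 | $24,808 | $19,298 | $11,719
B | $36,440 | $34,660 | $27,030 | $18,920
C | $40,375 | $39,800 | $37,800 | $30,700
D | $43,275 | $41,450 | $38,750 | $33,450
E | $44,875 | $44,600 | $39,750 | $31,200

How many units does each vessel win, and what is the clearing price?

All unit-bids, highest first — top 5: 44,875 (E-1), 44,600 (E-2), 43,275 (D-1), 41,450 (D-2), 40,375 (C-1)
Highest rejected unit-bid = $39,800.
Allocation: C 1, D 2, E 2.

C 1, D 2, E 2; clearing price $39,800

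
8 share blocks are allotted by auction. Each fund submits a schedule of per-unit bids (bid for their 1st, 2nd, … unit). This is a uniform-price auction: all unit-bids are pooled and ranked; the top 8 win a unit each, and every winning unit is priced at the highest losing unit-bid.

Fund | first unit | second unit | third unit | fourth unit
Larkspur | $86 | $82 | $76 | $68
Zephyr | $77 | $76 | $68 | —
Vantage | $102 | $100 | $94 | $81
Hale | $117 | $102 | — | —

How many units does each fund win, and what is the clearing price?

Merging the schedules and taking the best 8: 117 (Hale-1), 102 (Vantage-1), 102 (Hale-2), 100 (Vantage-2), 94 (Vantage-3), 86 (Larkspur-1), 82 (Larkspur-2), 81 (Vantage-4)
The (k+1)-th unit-bid is $77.
Allocation: Hale 2, Larkspur 2, Vantage 4.

Hale 2, Larkspur 2, Vantage 4; clearing price $77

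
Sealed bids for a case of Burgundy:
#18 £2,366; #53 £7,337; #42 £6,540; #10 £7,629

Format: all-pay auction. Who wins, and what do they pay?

#10 pays £7,629

Rule: the highest bidder wins the item, but every bidder pays their own bid.
Bids in order: 7,629 (#10) > 7,337 (#53) > 6,540 (#42) > 2,366 (#18)
#10 wins with the top bid; all bids are sunk regardless.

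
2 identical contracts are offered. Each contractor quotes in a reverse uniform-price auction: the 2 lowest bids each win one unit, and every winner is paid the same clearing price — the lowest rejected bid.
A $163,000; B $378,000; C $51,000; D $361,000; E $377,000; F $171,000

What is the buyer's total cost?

Bids ranked low→high: 51,000 (C), 163,000 (A), 171,000 (F), 361,000 (D), …
Lowest 2: C, A.
First losing bid is F's $171,000, which sets the uniform price.
Total cost = 2 × $171,000 = $342,000.

Total cost: $342,000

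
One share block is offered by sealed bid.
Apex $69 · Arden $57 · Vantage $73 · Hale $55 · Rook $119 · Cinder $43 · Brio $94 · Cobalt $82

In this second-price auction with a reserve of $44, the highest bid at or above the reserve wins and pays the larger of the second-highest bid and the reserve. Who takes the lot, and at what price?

Rook pays $94

Bids in order: 119 (Rook) > 94 (Brio) > 82 (Cobalt) > 73 (Vantage) > 69 (Apex) > 57 (Arden) > …
Rook has the top bid at or above the reserve ($119).
max(second-highest $94, reserve $44) = $94; the reserve does not bind.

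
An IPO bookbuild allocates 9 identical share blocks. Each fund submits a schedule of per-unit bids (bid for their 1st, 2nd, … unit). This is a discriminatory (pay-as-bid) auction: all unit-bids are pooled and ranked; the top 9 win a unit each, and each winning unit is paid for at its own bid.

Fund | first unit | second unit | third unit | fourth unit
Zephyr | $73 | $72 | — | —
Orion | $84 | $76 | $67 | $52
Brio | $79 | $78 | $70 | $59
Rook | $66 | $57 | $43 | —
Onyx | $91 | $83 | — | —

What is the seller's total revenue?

Merging the schedules and taking the best 9: 91 (Onyx-1), 84 (Orion-1), 83 (Onyx-2), 79 (Brio-1), 78 (Brio-2), 76 (Orion-2), 73 (Zephyr-1), 72 (Zephyr-2), 70 (Brio-3)
Next rejected bid: $67 (not a price — pay-as-bid).
Each winning unit pays its own bid.
Revenue = 91 + 84 + 83 + 79 + 78 + 76 + 73 + 72 + 70 = $706.

Total revenue: $706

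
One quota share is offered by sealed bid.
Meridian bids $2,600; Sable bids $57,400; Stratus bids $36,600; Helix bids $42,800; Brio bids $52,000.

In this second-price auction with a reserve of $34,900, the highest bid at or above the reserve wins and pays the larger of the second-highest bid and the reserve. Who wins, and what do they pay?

Sable pays $52,000

Bids in order: 57,400 (Sable) > 52,000 (Brio) > 42,800 (Helix) > 36,600 (Stratus) > 2,600 (Meridian)
Highest eligible bid: Sable at $57,400.
max(second-highest $52,000, reserve $34,900) = $52,000; the reserve does not bind.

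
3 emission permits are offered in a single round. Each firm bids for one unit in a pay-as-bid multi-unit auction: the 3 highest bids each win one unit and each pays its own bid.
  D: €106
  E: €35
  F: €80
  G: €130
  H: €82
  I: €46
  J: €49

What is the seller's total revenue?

Total revenue: €318

Sorting: 130 (G), 106 (D), 82 (H), 80 (F), 49 (J), …
The 3 highest are G, D, H.
Total revenue = 130 + 106 + 82 = €318.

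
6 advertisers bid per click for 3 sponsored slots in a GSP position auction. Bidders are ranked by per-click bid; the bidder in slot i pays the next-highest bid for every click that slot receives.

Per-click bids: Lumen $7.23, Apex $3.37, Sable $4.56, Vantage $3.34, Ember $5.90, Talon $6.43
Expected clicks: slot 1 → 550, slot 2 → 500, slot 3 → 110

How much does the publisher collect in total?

Total revenue: $6988.10

Ranked by bid: $7.23 (Lumen) > $6.43 (Talon) > $5.90 (Ember) > $4.56 (Sable) > …
Slot 1: Lumen pays $6.43 × 550 = $3536.50
Slot 2: Talon pays $5.90 × 500 = $2950.00
Slot 3: Ember pays $4.56 × 110 = $501.60
Total = $6988.10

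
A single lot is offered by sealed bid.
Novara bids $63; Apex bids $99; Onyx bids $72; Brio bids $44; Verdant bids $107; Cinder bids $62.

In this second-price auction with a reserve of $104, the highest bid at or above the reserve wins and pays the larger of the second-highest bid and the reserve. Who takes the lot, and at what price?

Verdant pays $104

Bids in order: 107 (Verdant) > 99 (Apex) > 72 (Onyx) > 63 (Novara) > 62 (Cinder) > 44 (Brio)
Verdant has the top bid at or above the reserve ($107).
max(second-highest $99, reserve $104) = $104.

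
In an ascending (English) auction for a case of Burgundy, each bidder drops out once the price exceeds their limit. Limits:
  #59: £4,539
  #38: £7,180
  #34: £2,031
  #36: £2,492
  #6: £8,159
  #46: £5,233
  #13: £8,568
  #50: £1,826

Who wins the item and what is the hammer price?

Limits ranked: 8,568 (#13) > 8,159 (#6) > 7,180 (#38) > 5,233 (#46) > 4,539 (#59) > 2,492 (#36) > …
Bidding ends when #6 exits at £8,159; #13 takes it.

#13 wins at £8,159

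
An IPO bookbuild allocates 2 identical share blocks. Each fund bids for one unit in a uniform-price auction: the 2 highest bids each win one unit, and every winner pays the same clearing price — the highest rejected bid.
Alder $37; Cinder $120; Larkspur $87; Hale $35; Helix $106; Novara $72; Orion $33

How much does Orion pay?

Orion pays $0

Sorting: 120 (Cinder), 106 (Helix), 87 (Larkspur), 72 (Novara), …
Winners (2 units): Cinder, Helix.
Clearing price = highest rejected bid = $87.
Orion does not win → pays $0.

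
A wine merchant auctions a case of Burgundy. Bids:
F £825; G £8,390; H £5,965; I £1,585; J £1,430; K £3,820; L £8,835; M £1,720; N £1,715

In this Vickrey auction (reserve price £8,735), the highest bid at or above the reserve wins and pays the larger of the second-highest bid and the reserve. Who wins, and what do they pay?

L pays £8,735

Rule: the highest bid at or above the reserve wins and pays the larger of the second-highest bid and the reserve.
Sorting bids: 8,835 (L) > 8,390 (G) > 5,965 (H) > 3,820 (K) > 1,720 (M) > 1,715 (N) > …
Highest eligible bid: L at £8,835.
max(second-highest £8,390, reserve £8,735) = £8,735.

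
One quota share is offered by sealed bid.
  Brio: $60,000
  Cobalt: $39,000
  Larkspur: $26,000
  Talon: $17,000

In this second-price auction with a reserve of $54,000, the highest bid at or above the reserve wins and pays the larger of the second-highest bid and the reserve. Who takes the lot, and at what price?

Sorting bids: 60,000 (Brio) > 39,000 (Cobalt) > 26,000 (Larkspur) > 17,000 (Talon)
Highest eligible bid: Brio at $60,000.
max(second-highest $39,000, reserve $54,000) = $54,000.

Brio pays $54,000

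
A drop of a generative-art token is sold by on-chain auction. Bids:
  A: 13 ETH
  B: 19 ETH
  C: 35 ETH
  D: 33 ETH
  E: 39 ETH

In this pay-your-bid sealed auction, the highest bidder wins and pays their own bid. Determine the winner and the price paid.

E pays 39 ETH

Bids in order: 39 (E) > 35 (C) > 33 (D) > 19 (B) > 13 (A)
E has the highest bid and pays exactly that: 39 ETH.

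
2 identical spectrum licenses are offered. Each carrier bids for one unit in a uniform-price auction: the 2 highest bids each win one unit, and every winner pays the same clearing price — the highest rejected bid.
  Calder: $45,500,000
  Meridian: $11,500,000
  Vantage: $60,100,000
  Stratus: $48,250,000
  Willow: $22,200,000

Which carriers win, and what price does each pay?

Vantage, Stratus; each pays $45,500,000

Bids ranked high→low: 60,100,000 (Vantage), 48,250,000 (Stratus), 45,500,000 (Calder), 22,200,000 (Willow), …
Winners (2 units): Vantage, Stratus.
Highest unsuccessful bid: $45,500,000 → clearing price.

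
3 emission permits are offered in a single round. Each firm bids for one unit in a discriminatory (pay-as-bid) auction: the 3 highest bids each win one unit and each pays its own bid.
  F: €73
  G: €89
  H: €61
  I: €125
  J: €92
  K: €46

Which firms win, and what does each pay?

I €125, J €92, G €89

Bids ranked high→low: 125 (I), 92 (J), 89 (G), 73 (F), 61 (H), …
Winners (3 units): I, J, G.
Each winner pays its own bid: I €125, J €92, G €89.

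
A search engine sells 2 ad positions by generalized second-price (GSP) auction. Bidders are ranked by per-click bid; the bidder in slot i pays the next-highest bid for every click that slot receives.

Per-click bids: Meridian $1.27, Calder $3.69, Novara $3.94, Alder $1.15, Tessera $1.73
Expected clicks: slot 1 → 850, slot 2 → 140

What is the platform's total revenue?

Total revenue: $3378.70

Ranked by bid: $3.94 (Novara) > $3.69 (Calder) > $1.73 (Tessera) > …
Slot 1: Novara pays $3.69 × 850 = $3136.50
Slot 2: Calder pays $1.73 × 140 = $242.20
Total = $3378.70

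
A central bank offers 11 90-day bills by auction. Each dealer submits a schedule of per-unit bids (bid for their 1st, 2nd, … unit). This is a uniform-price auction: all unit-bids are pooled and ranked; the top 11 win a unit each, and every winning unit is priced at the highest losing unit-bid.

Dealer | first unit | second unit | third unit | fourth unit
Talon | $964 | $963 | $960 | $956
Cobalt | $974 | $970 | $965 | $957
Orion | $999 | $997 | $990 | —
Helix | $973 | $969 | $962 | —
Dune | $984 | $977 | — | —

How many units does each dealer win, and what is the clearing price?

Cobalt 3, Dune 2, Helix 2, Orion 3, Talon 1; clearing price $963

All unit-bids, highest first — top 11: 999 (Orion-1), 997 (Orion-2), 990 (Orion-3), 984 (Dune-1), 977 (Dune-2), 974 (Cobalt-1), 973 (Helix-1), 970 (Cobalt-2), 969 (Helix-2), 965 (Cobalt-3), 964 (Talon-1)
Highest rejected unit-bid = $963.
Allocation: Cobalt 3, Dune 2, Helix 2, Orion 3, Talon 1.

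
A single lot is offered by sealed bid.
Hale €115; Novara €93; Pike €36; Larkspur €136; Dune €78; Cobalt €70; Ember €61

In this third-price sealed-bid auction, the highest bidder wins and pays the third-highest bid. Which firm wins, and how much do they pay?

Larkspur pays €93

Bids ranked: 136 (Larkspur) > 115 (Hale) > 93 (Novara) > 78 (Dune) > 70 (Cobalt) > 61 (Ember) > …
Larkspur wins; payment is bid #3 in the ranking = €93.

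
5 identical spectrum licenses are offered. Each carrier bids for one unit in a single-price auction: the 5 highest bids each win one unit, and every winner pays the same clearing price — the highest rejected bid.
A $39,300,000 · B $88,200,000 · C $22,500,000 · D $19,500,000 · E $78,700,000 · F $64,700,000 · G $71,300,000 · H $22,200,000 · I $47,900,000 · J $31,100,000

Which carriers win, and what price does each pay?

Bids ranked high→low: 88,200,000 (B), 78,700,000 (E), 71,300,000 (G), 64,700,000 (F), 47,900,000 (I), 39,300,000 (A), 31,100,000 (J), …
Top 5: B, E, G, F, I.
Highest unsuccessful bid: $39,300,000 → clearing price.

B, E, G, F, I; each pays $39,300,000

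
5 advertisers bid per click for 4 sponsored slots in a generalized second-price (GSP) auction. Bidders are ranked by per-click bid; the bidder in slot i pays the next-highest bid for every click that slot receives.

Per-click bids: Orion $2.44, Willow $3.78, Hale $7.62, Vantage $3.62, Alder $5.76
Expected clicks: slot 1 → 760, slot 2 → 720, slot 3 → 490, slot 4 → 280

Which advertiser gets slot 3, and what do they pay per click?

Willow; $3.62 per click

Per-click bids in order: $7.62 (Hale) > $5.76 (Alder) > $3.78 (Willow) > $3.62 (Vantage) > $2.44 (Orion)
Slot 3 goes to the third-ranked bidder, Willow, who pays the next bid down: $3.62/click.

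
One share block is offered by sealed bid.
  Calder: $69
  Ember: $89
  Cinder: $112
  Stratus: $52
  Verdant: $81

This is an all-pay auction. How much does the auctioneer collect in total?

Total revenue: $403

Bids in order: 112 (Cinder) > 89 (Ember) > 81 (Verdant) > 69 (Calder) > 52 (Stratus)
Every bidder forfeits their bid regardless of winning.
Revenue = 69 + 89 + 112 + 52 + 81 = $403.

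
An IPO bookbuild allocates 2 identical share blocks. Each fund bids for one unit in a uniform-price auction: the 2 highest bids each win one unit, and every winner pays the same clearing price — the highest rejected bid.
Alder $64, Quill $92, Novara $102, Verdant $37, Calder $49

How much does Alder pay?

Ordering the bids: 102 (Novara), 92 (Quill), 64 (Alder), 49 (Calder), …
Winners (2 units): Novara, Quill.
Clearing price = highest rejected bid = $64.
Alder does not win → pays $0.

Alder pays $0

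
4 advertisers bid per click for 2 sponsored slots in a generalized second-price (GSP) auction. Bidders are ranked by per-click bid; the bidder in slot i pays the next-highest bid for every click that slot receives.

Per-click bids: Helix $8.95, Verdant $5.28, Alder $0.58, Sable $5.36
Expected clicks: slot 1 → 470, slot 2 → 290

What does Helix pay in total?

Ranked by bid: $8.95 (Helix) > $5.36 (Sable) > $5.28 (Verdant) > …
Helix holds slot 1 → pays next bid $5.36 × 470 clicks = $2519.20.

Helix pays $2519.20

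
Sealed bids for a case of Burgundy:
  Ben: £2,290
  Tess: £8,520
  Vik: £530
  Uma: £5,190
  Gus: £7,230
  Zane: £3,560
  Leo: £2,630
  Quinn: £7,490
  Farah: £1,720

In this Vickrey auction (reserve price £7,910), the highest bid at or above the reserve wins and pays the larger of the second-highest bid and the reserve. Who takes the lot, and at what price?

Bids in order: 8,520 (Tess) > 7,490 (Quinn) > 7,230 (Gus) > 5,190 (Uma) > 3,560 (Zane) > 2,630 (Leo) > …
Highest eligible bid: Tess at £8,520.
Second-highest bid £7,490 is below the reserve £7,910, so the reserve binds → payment £7,910.

Tess pays £7,910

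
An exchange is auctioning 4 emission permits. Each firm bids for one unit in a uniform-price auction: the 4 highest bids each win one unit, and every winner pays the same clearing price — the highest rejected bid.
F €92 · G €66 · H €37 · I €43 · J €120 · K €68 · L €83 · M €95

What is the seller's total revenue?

Total revenue: €272

Ordering the bids: 120 (J), 95 (M), 92 (F), 83 (L), 68 (K), 66 (G), …
The 4 highest are J, M, F, L.
Highest unsuccessful bid: €68 → clearing price.
Total revenue = 4 × €68 = €272.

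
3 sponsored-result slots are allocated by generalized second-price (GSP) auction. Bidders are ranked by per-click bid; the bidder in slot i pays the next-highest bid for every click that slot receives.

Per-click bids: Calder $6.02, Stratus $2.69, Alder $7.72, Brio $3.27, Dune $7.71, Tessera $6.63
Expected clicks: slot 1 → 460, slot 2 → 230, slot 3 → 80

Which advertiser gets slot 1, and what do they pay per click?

Alder; $7.71 per click

Ranked by bid: $7.72 (Alder) > $7.71 (Dune) > $6.63 (Tessera) > $6.02 (Calder) > …
Slot 1 goes to the first-ranked bidder, Alder, who pays the next bid down: $7.71/click.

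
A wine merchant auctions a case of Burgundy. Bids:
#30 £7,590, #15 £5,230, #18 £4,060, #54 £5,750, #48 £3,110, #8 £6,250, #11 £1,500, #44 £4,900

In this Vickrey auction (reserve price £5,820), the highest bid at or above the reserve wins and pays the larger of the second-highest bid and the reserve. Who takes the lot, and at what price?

#30 pays £6,250

Sorting bids: 7,590 (#30) > 6,250 (#8) > 5,750 (#54) > 5,230 (#15) > 4,900 (#44) > 4,060 (#18) > …
#30 has the top bid at or above the reserve (£7,590).
Second-highest bid £6,250 exceeds the reserve £5,820 → payment £6,250.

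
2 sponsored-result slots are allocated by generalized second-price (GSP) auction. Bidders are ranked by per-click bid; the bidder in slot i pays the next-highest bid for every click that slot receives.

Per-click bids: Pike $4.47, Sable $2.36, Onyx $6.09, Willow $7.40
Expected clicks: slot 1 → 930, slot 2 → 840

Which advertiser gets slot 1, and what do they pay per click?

Sorting advertisers: $7.40 (Willow) > $6.09 (Onyx) > $4.47 (Pike) > …
Slot 1 goes to the first-ranked bidder, Willow, who pays the next bid down: $6.09/click.

Willow; $6.09 per click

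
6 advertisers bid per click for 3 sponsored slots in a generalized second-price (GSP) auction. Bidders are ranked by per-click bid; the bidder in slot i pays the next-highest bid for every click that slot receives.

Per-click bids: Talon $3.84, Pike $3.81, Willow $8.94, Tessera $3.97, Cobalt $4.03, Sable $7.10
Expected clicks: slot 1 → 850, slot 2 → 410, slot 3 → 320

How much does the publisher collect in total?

Per-click bids in order: $8.94 (Willow) > $7.10 (Sable) > $4.03 (Cobalt) > $3.97 (Tessera) > …
Slot 1: Willow pays $7.10 × 850 = $6035.00
Slot 2: Sable pays $4.03 × 410 = $1652.30
Slot 3: Cobalt pays $3.97 × 320 = $1270.40
Total = $8957.70

Total revenue: $8957.70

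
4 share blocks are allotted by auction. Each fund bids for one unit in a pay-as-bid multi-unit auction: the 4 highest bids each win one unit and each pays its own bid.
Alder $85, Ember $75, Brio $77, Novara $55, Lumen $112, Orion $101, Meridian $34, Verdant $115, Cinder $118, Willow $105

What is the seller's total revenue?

Sorting: 118 (Cinder), 115 (Verdant), 112 (Lumen), 105 (Willow), 101 (Orion), 85 (Alder), …
Top 4: Cinder, Verdant, Lumen, Willow.
Total revenue = 118 + 115 + 112 + 105 = $450.

Total revenue: $450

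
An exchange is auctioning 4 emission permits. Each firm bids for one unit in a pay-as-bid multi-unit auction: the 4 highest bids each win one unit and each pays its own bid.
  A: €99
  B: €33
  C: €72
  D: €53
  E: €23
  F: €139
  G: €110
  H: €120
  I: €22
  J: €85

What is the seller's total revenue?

Total revenue: €468

Bids ranked high→low: 139 (F), 120 (H), 110 (G), 99 (A), 85 (J), 72 (C), …
Top 4: F, H, G, A.
Total revenue = 139 + 120 + 110 + 99 = €468.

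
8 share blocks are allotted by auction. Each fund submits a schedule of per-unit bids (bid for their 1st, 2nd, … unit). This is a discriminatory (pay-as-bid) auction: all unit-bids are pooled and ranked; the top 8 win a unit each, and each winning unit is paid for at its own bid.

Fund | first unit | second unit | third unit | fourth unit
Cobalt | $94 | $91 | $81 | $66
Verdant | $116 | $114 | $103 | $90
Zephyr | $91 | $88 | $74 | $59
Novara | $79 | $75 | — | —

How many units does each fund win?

Cobalt 2, Verdant 4, Zephyr 2

All unit-bids, highest first — top 8: 116 (Verdant-1), 114 (Verdant-2), 103 (Verdant-3), 94 (Cobalt-1), 91 (Cobalt-2), 91 (Zephyr-1), 90 (Verdant-4), 88 (Zephyr-2)
Next rejected bid: $81 (not a price — pay-as-bid).
Allocation: Cobalt 2, Verdant 4, Zephyr 2.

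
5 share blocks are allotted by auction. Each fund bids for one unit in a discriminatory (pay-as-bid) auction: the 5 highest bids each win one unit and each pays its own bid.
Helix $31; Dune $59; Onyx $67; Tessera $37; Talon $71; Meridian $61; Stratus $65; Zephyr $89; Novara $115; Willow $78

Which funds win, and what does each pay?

Novara $115, Zephyr $89, Willow $78, Talon $71, Onyx $67

Ordering the bids: 115 (Novara), 89 (Zephyr), 78 (Willow), 71 (Talon), 67 (Onyx), 65 (Stratus), 61 (Meridian), …
Winners (5 units): Novara, Zephyr, Willow, Talon, Onyx.
Each winner pays its own bid: Novara $115, Zephyr $89, Willow $78, Talon $71, Onyx $67.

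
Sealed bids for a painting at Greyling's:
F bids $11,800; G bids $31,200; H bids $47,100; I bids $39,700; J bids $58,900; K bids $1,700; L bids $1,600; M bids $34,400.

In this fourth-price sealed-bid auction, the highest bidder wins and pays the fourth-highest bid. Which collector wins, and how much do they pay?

Bids in order: 58,900 (J) > 47,100 (H) > 39,700 (I) > 34,400 (M) > 31,200 (G) > 11,800 (F) > …
J is highest; pays the fourth-highest bid, $34,400.

J pays $34,400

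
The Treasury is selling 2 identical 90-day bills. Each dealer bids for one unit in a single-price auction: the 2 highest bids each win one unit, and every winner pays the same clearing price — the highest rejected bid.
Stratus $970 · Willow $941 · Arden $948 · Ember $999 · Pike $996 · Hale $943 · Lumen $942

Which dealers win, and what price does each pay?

Ember, Pike; each pays $970

Sorting: 999 (Ember), 996 (Pike), 970 (Stratus), 948 (Arden), …
Winners (2 units): Ember, Pike.
Highest unsuccessful bid: $970 → clearing price.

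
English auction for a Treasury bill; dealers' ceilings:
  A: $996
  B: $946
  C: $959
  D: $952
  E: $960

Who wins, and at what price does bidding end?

A wins at $960

Limits ranked: 996 (A) > 960 (E) > 959 (C) > 952 (D) > 946 (B)
Bidding ends when E exits at $960; A takes it.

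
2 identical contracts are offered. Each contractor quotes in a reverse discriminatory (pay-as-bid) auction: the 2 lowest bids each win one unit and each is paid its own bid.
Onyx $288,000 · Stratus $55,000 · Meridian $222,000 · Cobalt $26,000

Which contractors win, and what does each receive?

Cobalt $26,000, Stratus $55,000

Bids ranked low→high: 26,000 (Cobalt), 55,000 (Stratus), 222,000 (Meridian), 288,000 (Onyx)
Winners (2 units): Cobalt, Stratus.
Each winner is paid its own bid: Cobalt $26,000, Stratus $55,000.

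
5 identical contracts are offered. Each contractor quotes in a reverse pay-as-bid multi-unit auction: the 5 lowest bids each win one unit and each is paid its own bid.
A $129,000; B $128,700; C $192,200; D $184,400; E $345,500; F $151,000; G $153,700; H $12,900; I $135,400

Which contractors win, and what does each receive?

Ordering the bids: 12,900 (H), 128,700 (B), 129,000 (A), 135,400 (I), 151,000 (F), 153,700 (G), 184,400 (D), …
Winners (5 units): H, B, A, I, F.
Each winner is paid its own bid: H $12,900, B $128,700, A $129,000, I $135,400, F $151,000.

H $12,900, B $128,700, A $129,000, I $135,400, F $151,000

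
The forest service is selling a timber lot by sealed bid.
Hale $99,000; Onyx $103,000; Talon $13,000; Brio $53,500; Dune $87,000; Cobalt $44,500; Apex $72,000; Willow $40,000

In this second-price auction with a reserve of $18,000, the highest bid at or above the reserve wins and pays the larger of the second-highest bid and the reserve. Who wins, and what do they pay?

Bids ranked: 103,000 (Onyx) > 99,000 (Hale) > 87,000 (Dune) > 72,000 (Apex) > 53,500 (Brio) > 44,500 (Cobalt) > …
Onyx has the top bid at or above the reserve ($103,000).
max(second-highest $99,000, reserve $18,000) = $99,000; the reserve does not bind.

Onyx pays $99,000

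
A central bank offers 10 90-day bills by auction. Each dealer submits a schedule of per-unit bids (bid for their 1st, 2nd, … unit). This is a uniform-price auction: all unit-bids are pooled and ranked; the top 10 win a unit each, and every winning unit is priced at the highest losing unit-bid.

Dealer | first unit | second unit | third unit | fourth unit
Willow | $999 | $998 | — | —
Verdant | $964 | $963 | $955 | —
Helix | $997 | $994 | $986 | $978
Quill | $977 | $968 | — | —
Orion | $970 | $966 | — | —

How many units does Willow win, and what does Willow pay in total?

Willow: 2 units, pays $1,928

All unit-bids, highest first — top 10: 999 (Willow-1), 998 (Willow-2), 997 (Helix-1), 994 (Helix-2), 986 (Helix-3), 978 (Helix-4), 977 (Quill-1), 970 (Orion-1), 968 (Quill-2), 966 (Orion-2)
The (k+1)-th unit-bid is $964.
Willow wins 2 unit(s) at $964 each.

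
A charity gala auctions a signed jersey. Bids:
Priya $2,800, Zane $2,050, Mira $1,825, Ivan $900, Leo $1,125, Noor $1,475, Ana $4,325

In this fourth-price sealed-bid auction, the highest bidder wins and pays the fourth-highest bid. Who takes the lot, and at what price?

Bids ranked: 4,325 (Ana) > 2,800 (Priya) > 2,050 (Zane) > 1,825 (Mira) > 1,475 (Noor) > 1,125 (Leo) > …
Ana wins; payment is bid #4 in the ranking = $1,825.

Ana pays $1,825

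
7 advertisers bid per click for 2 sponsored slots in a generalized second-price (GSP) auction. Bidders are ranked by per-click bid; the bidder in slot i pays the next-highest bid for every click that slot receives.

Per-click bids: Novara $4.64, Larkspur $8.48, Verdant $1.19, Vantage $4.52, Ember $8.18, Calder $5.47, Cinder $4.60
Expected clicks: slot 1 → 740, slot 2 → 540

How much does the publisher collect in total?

Total revenue: $9007.00

Sorting advertisers: $8.48 (Larkspur) > $8.18 (Ember) > $5.47 (Calder) > …
Slot 1: Larkspur pays $8.18 × 740 = $6053.20
Slot 2: Ember pays $5.47 × 540 = $2953.80
Total = $9007.00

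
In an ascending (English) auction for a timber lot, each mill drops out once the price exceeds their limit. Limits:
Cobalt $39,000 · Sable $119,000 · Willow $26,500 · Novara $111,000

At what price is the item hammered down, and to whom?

Sable wins at $111,000

Ascending (English) auction: the price rises until one bidder remains; the winner pays the price at which the last rival dropped out.
Sorting limits: 119,000 (Sable) > 111,000 (Novara) > 39,000 (Cobalt) > 26,500 (Willow)
Novara is the last rival to drop out, at $111,000; Sable remains and wins at that price.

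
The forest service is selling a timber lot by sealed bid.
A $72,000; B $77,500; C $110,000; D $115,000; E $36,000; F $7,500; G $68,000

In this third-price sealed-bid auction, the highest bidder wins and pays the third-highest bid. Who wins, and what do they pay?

D pays $77,500

Bids in order: 115,000 (D) > 110,000 (C) > 77,500 (B) > 72,000 (A) > 68,000 (G) > 36,000 (E) > …
D wins; payment is bid #3 in the ranking = $77,500.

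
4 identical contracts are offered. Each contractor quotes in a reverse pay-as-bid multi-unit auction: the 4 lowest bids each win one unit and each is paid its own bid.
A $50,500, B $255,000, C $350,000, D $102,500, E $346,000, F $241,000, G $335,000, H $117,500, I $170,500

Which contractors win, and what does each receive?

Sorting: 50,500 (A), 102,500 (D), 117,500 (H), 170,500 (I), 241,000 (F), 255,000 (B), …
Lowest 4: A, D, H, I.
Each winner is paid its own bid: A $50,500, D $102,500, H $117,500, I $170,500.

A $50,500, D $102,500, H $117,500, I $170,500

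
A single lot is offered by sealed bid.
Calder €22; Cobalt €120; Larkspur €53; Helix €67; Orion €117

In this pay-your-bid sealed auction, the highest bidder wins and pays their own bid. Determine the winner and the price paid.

Cobalt pays €120

Pay-your-bid sealed auction: the highest bidder wins and pays their own bid.
Bids ranked: 120 (Cobalt) > 117 (Orion) > 67 (Helix) > 53 (Larkspur) > 22 (Calder)
Cobalt is highest → pays own bid, €120.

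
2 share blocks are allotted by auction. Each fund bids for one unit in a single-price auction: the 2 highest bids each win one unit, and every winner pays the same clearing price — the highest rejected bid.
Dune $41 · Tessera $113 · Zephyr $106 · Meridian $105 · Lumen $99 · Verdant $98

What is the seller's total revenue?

Total revenue: $210

Ordering the bids: 113 (Tessera), 106 (Zephyr), 105 (Meridian), 99 (Lumen), …
The 2 highest are Tessera, Zephyr.
First losing bid is Meridian's $105, which sets the uniform price.
Total revenue = 2 × $105 = $210.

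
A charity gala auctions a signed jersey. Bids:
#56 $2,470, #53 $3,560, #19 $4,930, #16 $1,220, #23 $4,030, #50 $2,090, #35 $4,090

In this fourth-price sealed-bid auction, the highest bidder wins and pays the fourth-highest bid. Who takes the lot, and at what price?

Bids in order: 4,930 (#19) > 4,090 (#35) > 4,030 (#23) > 3,560 (#53) > 2,470 (#56) > 2,090 (#50) > …
#19 is highest; pays the fourth-highest bid, $3,560.

#19 pays $3,560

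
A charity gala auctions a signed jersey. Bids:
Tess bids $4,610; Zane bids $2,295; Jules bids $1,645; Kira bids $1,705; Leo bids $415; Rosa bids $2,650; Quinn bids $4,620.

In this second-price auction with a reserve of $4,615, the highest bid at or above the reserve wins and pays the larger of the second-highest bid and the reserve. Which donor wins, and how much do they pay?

Rule: the highest bid at or above the reserve wins and pays the larger of the second-highest bid and the reserve.
Bids in order: 4,620 (Quinn) > 4,610 (Tess) > 2,650 (Rosa) > 2,295 (Zane) > 1,705 (Kira) > 1,645 (Jules) > …
Highest eligible bid: Quinn at $4,620.
max(second-highest $4,610, reserve $4,615) = $4,615.

Quinn pays $4,615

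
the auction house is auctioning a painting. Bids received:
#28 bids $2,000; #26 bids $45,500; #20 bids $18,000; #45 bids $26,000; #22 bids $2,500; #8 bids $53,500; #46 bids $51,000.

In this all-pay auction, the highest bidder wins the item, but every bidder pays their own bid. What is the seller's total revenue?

Total revenue: $198,500

All-pay auction: the highest bidder wins the item, but every bidder pays their own bid.
Bids ranked: 53,500 (#8) > 51,000 (#46) > 45,500 (#26) > 26,000 (#45) > 18,000 (#20) > 2,500 (#22) > …
Every bidder forfeits their bid regardless of winning.
Revenue = 2,000 + 45,500 + 18,000 + 26,000 + 2,500 + 53,500 + 51,000 = $198,500.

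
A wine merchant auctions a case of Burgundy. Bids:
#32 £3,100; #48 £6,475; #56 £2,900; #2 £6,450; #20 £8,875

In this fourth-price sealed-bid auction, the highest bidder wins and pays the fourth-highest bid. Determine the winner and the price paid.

Sorting bids: 8,875 (#20) > 6,475 (#48) > 6,450 (#2) > 3,100 (#32) > 2,900 (#56)
#20 wins; payment is bid #4 in the ranking = £3,100.

#20 pays £3,100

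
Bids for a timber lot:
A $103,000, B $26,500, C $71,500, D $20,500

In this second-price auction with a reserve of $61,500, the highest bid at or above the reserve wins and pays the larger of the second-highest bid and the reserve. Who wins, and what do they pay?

Bids in order: 103,000 (A) > 71,500 (C) > 26,500 (B) > 20,500 (D)
Highest eligible bid: A at $103,000.
max(second-highest $71,500, reserve $61,500) = $71,500; the reserve does not bind.

A pays $71,500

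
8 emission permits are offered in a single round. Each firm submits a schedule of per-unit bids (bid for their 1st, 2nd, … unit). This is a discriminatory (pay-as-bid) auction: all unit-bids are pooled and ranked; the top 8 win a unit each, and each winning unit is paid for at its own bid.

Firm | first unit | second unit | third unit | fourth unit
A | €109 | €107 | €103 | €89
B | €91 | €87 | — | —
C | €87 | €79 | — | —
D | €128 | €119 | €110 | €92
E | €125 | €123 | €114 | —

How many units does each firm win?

A 2, D 3, E 3

Pooled unit-bids ranked (top 8): 128 (D-1), 125 (E-1), 123 (E-2), 119 (D-2), 114 (E-3), 110 (D-3), 109 (A-1), 107 (A-2)
Next rejected bid: €103 (not a price — pay-as-bid).
Allocation: A 2, D 3, E 3.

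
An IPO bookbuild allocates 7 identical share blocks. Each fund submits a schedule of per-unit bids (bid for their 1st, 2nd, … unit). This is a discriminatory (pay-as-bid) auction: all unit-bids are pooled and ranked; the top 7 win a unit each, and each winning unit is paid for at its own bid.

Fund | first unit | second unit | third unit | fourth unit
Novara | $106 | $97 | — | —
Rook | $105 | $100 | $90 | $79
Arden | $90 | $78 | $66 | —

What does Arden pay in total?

Arden pays $90

Merging the schedules and taking the best 7: 106 (Novara-1), 105 (Rook-1), 100 (Rook-2), 97 (Novara-2), 90 (Rook-3), 90 (Arden-1), 79 (Rook-4)
Next rejected bid: $78 (not a price — pay-as-bid).
Arden's winning unit-bids: 90 = $90.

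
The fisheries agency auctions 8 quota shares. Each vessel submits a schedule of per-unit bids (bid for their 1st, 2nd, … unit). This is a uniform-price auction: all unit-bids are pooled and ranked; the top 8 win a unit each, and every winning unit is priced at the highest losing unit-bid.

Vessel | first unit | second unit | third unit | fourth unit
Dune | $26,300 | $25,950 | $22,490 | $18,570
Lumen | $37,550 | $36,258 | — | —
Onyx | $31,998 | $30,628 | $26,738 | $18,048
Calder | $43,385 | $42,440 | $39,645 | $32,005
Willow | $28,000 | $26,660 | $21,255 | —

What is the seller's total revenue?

Pooled unit-bids ranked (top 8): 43,385 (Calder-1), 42,440 (Calder-2), 39,645 (Calder-3), 37,550 (Lumen-1), 36,258 (Lumen-2), 32,005 (Calder-4), 31,998 (Onyx-1), 30,628 (Onyx-2)
First bid not allocated: $28,000.
Allocation: Calder 4, Lumen 2, Onyx 2. Every unit priced at $28,000.
Revenue = 8 × 28,000 = $224,000.

Total revenue: $224,000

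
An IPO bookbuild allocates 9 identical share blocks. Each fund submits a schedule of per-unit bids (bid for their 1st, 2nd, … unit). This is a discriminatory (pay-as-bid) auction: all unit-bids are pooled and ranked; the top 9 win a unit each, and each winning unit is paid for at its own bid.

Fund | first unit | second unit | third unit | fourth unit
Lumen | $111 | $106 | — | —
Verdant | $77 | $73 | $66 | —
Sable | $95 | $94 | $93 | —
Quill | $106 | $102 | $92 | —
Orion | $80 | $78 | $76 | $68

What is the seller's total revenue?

Total revenue: $879

Pooled unit-bids ranked (top 9): 111 (Lumen-1), 106 (Lumen-2), 106 (Quill-1), 102 (Quill-2), 95 (Sable-1), 94 (Sable-2), 93 (Sable-3), 92 (Quill-3), 80 (Orion-1)
Next rejected bid: $78 (not a price — pay-as-bid).
Each winning unit pays its own bid.
Revenue = 111 + 106 + 106 + 102 + 95 + 94 + 93 + 92 + 80 = $879.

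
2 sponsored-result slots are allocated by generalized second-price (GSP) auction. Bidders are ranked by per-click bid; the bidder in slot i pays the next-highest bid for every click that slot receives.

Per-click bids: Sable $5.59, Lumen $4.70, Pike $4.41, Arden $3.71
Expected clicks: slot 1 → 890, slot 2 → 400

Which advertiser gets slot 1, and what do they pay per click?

Sorting advertisers: $5.59 (Sable) > $4.70 (Lumen) > $4.41 (Pike) > …
Slot 1 goes to the first-ranked bidder, Sable, who pays the next bid down: $4.70/click.

Sable; $4.70 per click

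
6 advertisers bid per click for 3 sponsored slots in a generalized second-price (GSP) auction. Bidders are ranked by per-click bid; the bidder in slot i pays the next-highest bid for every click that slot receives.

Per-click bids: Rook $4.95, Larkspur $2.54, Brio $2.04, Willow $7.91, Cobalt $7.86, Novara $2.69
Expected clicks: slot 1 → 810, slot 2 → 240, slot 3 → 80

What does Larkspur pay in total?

Per-click bids in order: $7.91 (Willow) > $7.86 (Cobalt) > $4.95 (Rook) > $2.69 (Novara) > …
Larkspur ranks below slot 3 → no slot, pays nothing.

Larkspur pays $0.00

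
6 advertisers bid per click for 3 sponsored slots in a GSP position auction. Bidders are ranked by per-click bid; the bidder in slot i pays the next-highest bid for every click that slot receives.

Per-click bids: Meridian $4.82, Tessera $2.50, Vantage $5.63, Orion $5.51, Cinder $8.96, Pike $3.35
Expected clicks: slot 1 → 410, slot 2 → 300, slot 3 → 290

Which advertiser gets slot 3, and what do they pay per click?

Orion; $4.82 per click

Ranked by bid: $8.96 (Cinder) > $5.63 (Vantage) > $5.51 (Orion) > $4.82 (Meridian) > …
Slot 3 goes to the third-ranked bidder, Orion, who pays the next bid down: $4.82/click.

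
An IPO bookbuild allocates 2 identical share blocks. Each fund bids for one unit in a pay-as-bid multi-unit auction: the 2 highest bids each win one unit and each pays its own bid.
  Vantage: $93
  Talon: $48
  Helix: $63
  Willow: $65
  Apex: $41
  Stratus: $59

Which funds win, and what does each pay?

Sorting: 93 (Vantage), 65 (Willow), 63 (Helix), 59 (Stratus), …
Top 2: Vantage, Willow.
Each winner pays its own bid: Vantage $93, Willow $65.

Vantage $93, Willow $65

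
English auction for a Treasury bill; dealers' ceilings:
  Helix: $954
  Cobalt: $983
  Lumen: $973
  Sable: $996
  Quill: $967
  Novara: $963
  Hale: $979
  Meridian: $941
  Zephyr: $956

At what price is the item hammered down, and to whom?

Limits ranked: 996 (Sable) > 983 (Cobalt) > 979 (Hale) > 973 (Lumen) > 967 (Quill) > 963 (Novara) > …
Cobalt is the last rival to drop out, at $983; Sable remains and wins at that price.

Sable wins at $983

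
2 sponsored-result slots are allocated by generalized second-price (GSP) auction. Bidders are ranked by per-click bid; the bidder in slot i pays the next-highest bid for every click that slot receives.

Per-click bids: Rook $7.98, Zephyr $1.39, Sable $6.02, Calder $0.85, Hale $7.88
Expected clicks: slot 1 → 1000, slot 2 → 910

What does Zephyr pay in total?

Per-click bids in order: $7.98 (Rook) > $7.88 (Hale) > $6.02 (Sable) > …
Zephyr ranks below slot 2 → no slot, pays nothing.

Zephyr pays $0.00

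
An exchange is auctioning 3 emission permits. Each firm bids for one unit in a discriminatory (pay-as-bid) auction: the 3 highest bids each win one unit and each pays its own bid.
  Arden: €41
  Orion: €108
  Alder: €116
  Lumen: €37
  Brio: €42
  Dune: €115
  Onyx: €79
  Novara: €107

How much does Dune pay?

Sorting: 116 (Alder), 115 (Dune), 108 (Orion), 107 (Novara), 79 (Onyx), …
Top 3: Alder, Dune, Orion.
Dune wins → own bid €115.

Dune pays €115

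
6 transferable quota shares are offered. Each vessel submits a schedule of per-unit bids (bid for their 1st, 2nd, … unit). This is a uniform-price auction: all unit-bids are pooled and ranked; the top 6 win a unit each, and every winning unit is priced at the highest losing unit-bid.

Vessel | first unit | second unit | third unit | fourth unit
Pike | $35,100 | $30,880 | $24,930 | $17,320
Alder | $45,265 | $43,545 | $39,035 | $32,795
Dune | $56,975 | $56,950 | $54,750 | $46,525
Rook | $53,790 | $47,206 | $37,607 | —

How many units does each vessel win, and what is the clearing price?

Pooled unit-bids ranked (top 6): 56,975 (Dune-1), 56,950 (Dune-2), 54,750 (Dune-3), 53,790 (Rook-1), 47,206 (Rook-2), 46,525 (Dune-4)
Highest rejected unit-bid = $45,265.
Allocation: Dune 4, Rook 2.

Dune 4, Rook 2; clearing price $45,265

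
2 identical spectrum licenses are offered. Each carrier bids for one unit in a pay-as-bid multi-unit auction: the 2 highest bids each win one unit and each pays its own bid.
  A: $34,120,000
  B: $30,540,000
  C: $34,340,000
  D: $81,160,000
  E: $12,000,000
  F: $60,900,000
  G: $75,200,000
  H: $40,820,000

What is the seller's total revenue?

Ordering the bids: 81,160,000 (D), 75,200,000 (G), 60,900,000 (F), 40,820,000 (H), …
Top 2: D, G.
Total revenue = 81,160,000 + 75,200,000 = $156,360,000.

Total revenue: $156,360,000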